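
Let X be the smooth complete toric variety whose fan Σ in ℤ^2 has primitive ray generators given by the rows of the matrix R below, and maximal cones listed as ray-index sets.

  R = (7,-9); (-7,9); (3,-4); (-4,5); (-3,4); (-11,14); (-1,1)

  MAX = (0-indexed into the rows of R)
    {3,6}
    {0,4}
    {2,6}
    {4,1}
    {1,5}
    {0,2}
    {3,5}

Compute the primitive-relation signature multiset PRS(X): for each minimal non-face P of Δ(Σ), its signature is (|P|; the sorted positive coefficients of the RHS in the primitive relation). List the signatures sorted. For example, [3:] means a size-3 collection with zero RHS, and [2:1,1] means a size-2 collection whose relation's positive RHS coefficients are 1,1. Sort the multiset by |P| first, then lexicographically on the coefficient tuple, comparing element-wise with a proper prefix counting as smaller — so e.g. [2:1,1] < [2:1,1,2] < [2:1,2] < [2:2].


|primitive collections| = 14. Relations:

  P = {0,1}:  v_{0} + v_{1} = 0  ⟹  sig = [2:]
  P = {2,4}:  v_{2} + v_{4} = 0  ⟹  sig = [2:]
  P = {0,3}:  v_{0} + v_{3} = v_{2}  ⟹  sig = [2:1]
  P = {0,5}:  v_{0} + v_{5} = v_{3}  ⟹  sig = [2:1]
  P = {1,2}:  v_{1} + v_{2} = v_{3}  ⟹  sig = [2:1]
  P = {1,3}:  v_{1} + v_{3} = v_{5}  ⟹  sig = [2:1]
  P = {2,3}:  v_{2} + v_{3} = v_{6}  ⟹  sig = [2:1]
  P = {3,4}:  v_{3} + v_{4} = v_{1}  ⟹  sig = [2:1]
  P = {4,6}:  v_{4} + v_{6} = v_{3}  ⟹  sig = [2:1]
  P = {0,6}:  v_{0} + v_{6} = 2·v_{2}  ⟹  sig = [2:2]
  P = {1,6}:  v_{1} + v_{6} = 2·v_{3}  ⟹  sig = [2:2]
  P = {2,5}:  v_{2} + v_{5} = 2·v_{3}  ⟹  sig = [2:2]
  P = {4,5}:  v_{4} + v_{5} = 2·v_{1}  ⟹  sig = [2:2]
  P = {5,6}:  v_{5} + v_{6} = 3·v_{3}  ⟹  sig = [2:3]

so the primitive-relation signature multiset is
[[2:], [2:], [2:1], [2:1], [2:1], [2:1], [2:1], [2:1], [2:1], [2:2], [2:2], [2:2], [2:2], [2:3]]


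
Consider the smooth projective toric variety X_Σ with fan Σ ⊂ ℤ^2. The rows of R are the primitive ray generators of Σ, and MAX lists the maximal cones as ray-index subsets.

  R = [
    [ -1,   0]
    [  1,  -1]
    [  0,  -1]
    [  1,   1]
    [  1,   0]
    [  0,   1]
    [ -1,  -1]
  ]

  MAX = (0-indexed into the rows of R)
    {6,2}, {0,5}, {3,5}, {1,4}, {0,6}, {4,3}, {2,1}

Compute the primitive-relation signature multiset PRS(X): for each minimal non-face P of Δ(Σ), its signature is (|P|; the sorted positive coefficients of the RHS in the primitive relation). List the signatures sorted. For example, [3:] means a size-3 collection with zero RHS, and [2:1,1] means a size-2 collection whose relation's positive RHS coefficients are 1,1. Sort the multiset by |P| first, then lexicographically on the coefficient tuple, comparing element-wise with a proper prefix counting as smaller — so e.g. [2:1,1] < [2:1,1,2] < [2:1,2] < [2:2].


Minimal non-faces — 14 found among 7 rays, 7 max cones:

  P = {0,4}:  v_{0} + v_{4} = 0 — sig = [2:]
  P = {2,5}:  v_{2} + v_{5} = 0 — sig = [2:]
  P = {3,6}:  v_{3} + v_{6} = 0 — sig = [2:]
  P = {0,1}:  v_{0} + v_{1} = v_{2} — sig = [2:1]
  P = {0,2}:  v_{0} + v_{2} = v_{6} — sig = [2:1]
  P = {0,3}:  v_{0} + v_{3} = v_{5} — sig = [2:1]
  P = {1,5}:  v_{1} + v_{5} = v_{4} — sig = [2:1]
  P = {2,3}:  v_{2} + v_{3} = v_{4} — sig = [2:1]
  P = {2,4}:  v_{2} + v_{4} = v_{1} — sig = [2:1]
  P = {4,5}:  v_{4} + v_{5} = v_{3} — sig = [2:1]
  P = {4,6}:  v_{4} + v_{6} = v_{2} — sig = [2:1]
  P = {5,6}:  v_{5} + v_{6} = v_{0} — sig = [2:1]
  P = {1,3}:  v_{1} + v_{3} = 2·v_{4} — sig = [2:2]
  P = {1,6}:  v_{1} + v_{6} = 2·v_{2} — sig = [2:2]

so the primitive-relation signature multiset is
[[2:], [2:], [2:], [2:1], [2:1], [2:1], [2:1], [2:1], [2:1], [2:1], [2:1], [2:1], [2:2], [2:2]]


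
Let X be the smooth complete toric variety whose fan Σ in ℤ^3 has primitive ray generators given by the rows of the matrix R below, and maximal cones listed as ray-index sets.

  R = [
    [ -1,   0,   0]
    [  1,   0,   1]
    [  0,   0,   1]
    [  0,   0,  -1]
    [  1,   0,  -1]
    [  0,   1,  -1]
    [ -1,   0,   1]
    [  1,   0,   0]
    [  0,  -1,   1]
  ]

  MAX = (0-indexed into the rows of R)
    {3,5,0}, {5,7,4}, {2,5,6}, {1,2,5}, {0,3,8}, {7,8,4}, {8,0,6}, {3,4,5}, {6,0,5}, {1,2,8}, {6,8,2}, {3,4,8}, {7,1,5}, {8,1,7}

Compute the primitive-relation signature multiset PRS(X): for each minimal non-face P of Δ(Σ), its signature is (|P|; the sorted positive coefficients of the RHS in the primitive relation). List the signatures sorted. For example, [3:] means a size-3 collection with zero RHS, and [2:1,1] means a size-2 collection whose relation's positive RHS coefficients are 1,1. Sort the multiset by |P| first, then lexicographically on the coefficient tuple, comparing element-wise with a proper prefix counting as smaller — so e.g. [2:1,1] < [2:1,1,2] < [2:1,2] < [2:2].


The 15 primitive collections of Σ (r=9, n=3):

  P = {0,7}:  v_{0} + v_{7} = 0 — sig = [2:]
  P = {2,3}:  v_{2} + v_{3} = 0 — sig = [2:]
  P = {4,6}:  v_{4} + v_{6} = 0 — sig = [2:]
  P = {5,8}:  v_{5} + v_{8} = 0 — sig = [2:]
  P = {0,1}:  v_{0} + v_{1} = v_{2} — sig = [2:1]
  P = {0,2}:  v_{0} + v_{2} = v_{6} — sig = [2:1]
  P = {0,4}:  v_{0} + v_{4} = v_{3} — sig = [2:1]
  P = {1,3}:  v_{1} + v_{3} = v_{7} — sig = [2:1]
  P = {2,4}:  v_{2} + v_{4} = v_{7} — sig = [2:1]
  P = {2,7}:  v_{2} + v_{7} = v_{1} — sig = [2:1]
  P = {3,6}:  v_{3} + v_{6} = v_{0} — sig = [2:1]
  P = {3,7}:  v_{3} + v_{7} = v_{4} — sig = [2:1]
  P = {6,7}:  v_{6} + v_{7} = v_{2} — sig = [2:1]
  P = {1,4}:  v_{1} + v_{4} = 2·v_{7} — sig = [2:2]
  P = {1,6}:  v_{1} + v_{6} = 2·v_{2} — sig = [2:2]

Hence PRS(X_Σ) =
    [2:]
    [2:]
    [2:]
    [2:]
    [2:1]
    [2:1]
    [2:1]
    [2:1]
    [2:1]
    [2:1]
    [2:1]
    [2:1]
    [2:1]
    [2:2]
    [2:2]


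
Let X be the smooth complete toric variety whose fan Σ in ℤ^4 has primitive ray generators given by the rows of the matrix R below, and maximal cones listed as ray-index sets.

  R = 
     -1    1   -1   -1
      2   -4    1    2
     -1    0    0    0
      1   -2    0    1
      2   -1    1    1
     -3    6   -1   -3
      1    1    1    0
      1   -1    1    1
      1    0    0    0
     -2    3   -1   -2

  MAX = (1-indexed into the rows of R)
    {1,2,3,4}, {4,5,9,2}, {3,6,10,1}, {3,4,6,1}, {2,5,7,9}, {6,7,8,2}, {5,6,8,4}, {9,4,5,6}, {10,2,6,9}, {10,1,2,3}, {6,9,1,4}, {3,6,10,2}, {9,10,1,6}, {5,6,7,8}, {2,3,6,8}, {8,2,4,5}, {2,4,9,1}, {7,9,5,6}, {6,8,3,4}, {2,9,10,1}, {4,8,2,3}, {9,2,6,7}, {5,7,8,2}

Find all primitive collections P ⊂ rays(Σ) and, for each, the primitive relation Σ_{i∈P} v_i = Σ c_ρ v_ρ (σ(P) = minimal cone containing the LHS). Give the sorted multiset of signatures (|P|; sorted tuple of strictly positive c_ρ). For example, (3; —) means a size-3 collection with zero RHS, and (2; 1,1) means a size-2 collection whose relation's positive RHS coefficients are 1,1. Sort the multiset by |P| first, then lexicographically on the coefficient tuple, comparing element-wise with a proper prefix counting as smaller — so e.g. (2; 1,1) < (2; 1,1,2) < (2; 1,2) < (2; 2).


Δ(Σ) — 10 vertices, 15 min non-faces:

  • {1,8}:  v_{1} + v_{8} = 0 ; sig = (2; —)
  • {3,9}:  v_{3} + v_{9} = 0 ; sig = (2; —)
  • {1,5}:  v_{1} + v_{5} = v_{9} ; sig = (2; 1)
  • {3,5}:  v_{3} + v_{5} = v_{8} ; sig = (2; 1)
  • {4,7}:  v_{4} + v_{7} = v_{5} ; sig = (2; 1)
  • {4,10}:  v_{4} + v_{10} = v_{1} ; sig = (2; 1)
  • {8,9}:  v_{8} + v_{9} = v_{5} ; sig = (2; 1)
  • {8,10}:  v_{8} + v_{10} = v_{2} + v_{6} ; sig = (2; 1,1)
  • {1,7}:  v_{1} + v_{7} = v_{2} + v_{6} + v_{9} ; sig = (2; 1,1,1)
  • {3,7}:  v_{3} + v_{7} = v_{2} + v_{6} + v_{8} ; sig = (2; 1,1,1)
  • {5,10}:  v_{5} + v_{10} = v_{2} + v_{6} + v_{9} ; sig = (2; 1,1,1)
  • {7,10}:  v_{7} + v_{10} = 2·v_{2} + 2·v_{6} + v_{9} ; sig = (2; 1,2,2)
  • {2,4,6}:  v_{2} + v_{4} + v_{6} = 0 ; sig = (3; —)
  • {1,2,6}:  v_{1} + v_{2} + v_{6} = v_{10} ; sig = (3; 1)
  • {2,5,6}:  v_{2} + v_{5} + v_{6} = v_{7} ; sig = (3; 1)

Hence PRS(X_Σ) =
    (2; —)
    (2; —)
    (2; 1)
    (2; 1)
    (2; 1)
    (2; 1)
    (2; 1)
    (2; 1,1)
    (2; 1,1,1)
    (2; 1,1,1)
    (2; 1,1,1)
    (2; 1,2,2)
    (3; —)
    (3; 1)
    (3; 1)


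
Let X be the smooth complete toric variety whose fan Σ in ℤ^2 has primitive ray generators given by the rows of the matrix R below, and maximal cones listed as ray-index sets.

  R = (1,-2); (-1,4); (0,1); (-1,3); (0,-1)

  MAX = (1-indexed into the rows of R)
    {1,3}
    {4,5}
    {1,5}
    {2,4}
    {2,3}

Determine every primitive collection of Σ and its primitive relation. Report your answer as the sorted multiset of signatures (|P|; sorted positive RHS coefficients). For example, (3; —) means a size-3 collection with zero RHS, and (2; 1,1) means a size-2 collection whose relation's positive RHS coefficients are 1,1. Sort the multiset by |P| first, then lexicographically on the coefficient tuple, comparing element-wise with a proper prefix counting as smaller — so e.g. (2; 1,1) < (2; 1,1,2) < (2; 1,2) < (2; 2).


|primitive collections| = 5. Relations:

  P = {3,5}:  v_{3} + v_{5} = 0  ⇒ sig = (2; —)
  P = {1,4}:  v_{1} + v_{4} = v_{3}  ⇒ sig = (2; 1)
  P = {2,5}:  v_{2} + v_{5} = v_{4}  ⇒ sig = (2; 1)
  P = {3,4}:  v_{3} + v_{4} = v_{2}  ⇒ sig = (2; 1)
  P = {1,2}:  v_{1} + v_{2} = 2·v_{3}  ⇒ sig = (2; 2)

Signatures (|P|; sorted positive RHS coefficients), sorted:
[(2; —), (2; 1), (2; 1), (2; 1), (2; 2)]


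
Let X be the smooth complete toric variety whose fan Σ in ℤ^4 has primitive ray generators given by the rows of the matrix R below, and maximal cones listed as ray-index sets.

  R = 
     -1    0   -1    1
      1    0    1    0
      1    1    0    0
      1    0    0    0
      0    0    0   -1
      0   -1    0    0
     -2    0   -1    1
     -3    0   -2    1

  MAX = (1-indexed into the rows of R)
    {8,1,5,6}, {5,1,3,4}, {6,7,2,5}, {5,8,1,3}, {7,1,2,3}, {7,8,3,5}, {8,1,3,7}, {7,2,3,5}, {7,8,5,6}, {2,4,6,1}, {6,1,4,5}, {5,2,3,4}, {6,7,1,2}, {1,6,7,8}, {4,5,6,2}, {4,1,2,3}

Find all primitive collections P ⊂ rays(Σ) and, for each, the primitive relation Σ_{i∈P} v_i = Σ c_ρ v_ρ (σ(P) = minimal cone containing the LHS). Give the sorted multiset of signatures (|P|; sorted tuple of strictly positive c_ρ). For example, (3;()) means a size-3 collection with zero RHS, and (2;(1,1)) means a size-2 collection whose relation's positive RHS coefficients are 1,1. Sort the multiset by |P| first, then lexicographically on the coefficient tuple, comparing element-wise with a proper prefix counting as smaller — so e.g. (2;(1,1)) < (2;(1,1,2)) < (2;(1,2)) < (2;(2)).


Σ has 6 primitive collections:

  P={2,8}:  v_{2} + v_{8} = v_{7} ; sig = (2;(1))
  P={3,6}:  v_{3} + v_{6} = v_{4} ; sig = (2;(1))
  P={4,7}:  v_{4} + v_{7} = v_{1} ; sig = (2;(1))
  P={4,8}:  v_{4} + v_{8} = 2·v_{1} + v_{5} ; sig = (2;(1,2))
  P={1,2,5}:  v_{1} + v_{2} + v_{5} = 0 ; sig = (3;())
  P={1,5,7}:  v_{1} + v_{5} + v_{7} = v_{8} ; sig = (3;(1))

Signatures (|P|; sorted positive RHS coefficients), sorted:
    |P|=2: 4 collections, coeffs (1), (1), (1), (1,2)
    |P|=3: 2 collections, coeffs (), (1)


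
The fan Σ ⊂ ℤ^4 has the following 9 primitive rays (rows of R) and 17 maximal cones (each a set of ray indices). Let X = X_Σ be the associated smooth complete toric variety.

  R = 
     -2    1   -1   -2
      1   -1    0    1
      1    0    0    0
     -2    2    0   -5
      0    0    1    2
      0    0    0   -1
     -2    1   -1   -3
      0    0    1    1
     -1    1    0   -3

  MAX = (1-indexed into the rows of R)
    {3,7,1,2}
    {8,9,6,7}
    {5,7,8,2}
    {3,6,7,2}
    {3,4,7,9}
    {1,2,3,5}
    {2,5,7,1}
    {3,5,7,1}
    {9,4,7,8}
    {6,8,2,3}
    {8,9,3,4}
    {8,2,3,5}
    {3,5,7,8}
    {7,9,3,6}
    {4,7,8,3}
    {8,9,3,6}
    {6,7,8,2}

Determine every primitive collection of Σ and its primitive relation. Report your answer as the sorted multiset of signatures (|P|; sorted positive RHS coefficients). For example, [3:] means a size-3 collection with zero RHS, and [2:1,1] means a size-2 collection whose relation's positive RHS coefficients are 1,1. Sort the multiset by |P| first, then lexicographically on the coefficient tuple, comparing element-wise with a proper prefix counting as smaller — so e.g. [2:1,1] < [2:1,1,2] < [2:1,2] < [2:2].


|primitive collections| = 14. Relations:

  P = {1,6}:  v_{1} + v_{6} = v_{7}  so sig = [2:1]
  P = {5,6}:  v_{5} + v_{6} = v_{8}  so sig = [2:1]
  P = {1,8}:  v_{1} + v_{8} = v_{5} + v_{7}  so sig = [2:1,1]
  P = {2,4}:  v_{2} + v_{4} = v_{6} + v_{9}  so sig = [2:1,1]
  P = {1,9}:  v_{1} + v_{9} = v_{3} + 2·v_{7} + v_{8}  so sig = [2:1,1,2]
  P = {5,9}:  v_{5} + v_{9} = v_{3} + v_{7} + 2·v_{8}  so sig = [2:1,1,2]
  P = {2,9}:  v_{2} + v_{9} = 2·v_{6}  so sig = [2:2]
  P = {4,6}:  v_{4} + v_{6} = 2·v_{9}  so sig = [2:2]
  P = {1,4}:  v_{1} + v_{4} = 2·v_{3} + 3·v_{7} + 2·v_{8}  so sig = [2:2,2,3]
  P = {4,5}:  v_{4} + v_{5} = 2·v_{3} + 2·v_{7} + 3·v_{8}  so sig = [2:2,2,3]
  P = {2,3,5,7}:  v_{2} + v_{3} + v_{5} + v_{7} = 0  so sig = [4:]
  P = {2,3,7,8}:  v_{2} + v_{3} + v_{7} + v_{8} = v_{6}  so sig = [4:1]
  P = {3,6,7,8}:  v_{3} + v_{6} + v_{7} + v_{8} = v_{9}  so sig = [4:1]
  P = {3,7,8,9}:  v_{3} + v_{7} + v_{8} + v_{9} = v_{4}  so sig = [4:1]

Sorted signature multiset PRS(X):
    |P|=2: 10 collections, coeffs (1), (1), (1,1), (1,1), (1,1,2), (1,1,2), (2), (2), (2,2,3), (2,2,3)
    |P|=4: 4 collections, coeffs (), (1), (1), (1)


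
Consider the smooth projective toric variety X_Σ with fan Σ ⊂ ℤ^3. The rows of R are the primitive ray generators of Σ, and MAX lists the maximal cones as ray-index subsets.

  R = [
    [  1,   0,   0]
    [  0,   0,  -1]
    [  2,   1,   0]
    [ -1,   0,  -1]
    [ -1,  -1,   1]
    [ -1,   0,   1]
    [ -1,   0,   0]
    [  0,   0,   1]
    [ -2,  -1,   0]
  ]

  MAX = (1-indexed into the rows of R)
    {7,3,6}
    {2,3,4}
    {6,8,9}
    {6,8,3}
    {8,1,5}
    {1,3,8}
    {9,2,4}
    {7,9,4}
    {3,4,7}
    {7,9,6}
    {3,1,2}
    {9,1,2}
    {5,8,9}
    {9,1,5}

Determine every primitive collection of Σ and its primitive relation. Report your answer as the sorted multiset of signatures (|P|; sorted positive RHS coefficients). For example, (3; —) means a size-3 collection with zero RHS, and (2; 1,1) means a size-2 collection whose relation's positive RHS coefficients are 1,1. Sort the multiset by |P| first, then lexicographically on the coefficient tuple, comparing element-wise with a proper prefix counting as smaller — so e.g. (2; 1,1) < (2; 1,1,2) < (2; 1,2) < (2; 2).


Δ(Σ) — 9 vertices, 16 min non-faces:

  P={1,7}:  v_{1} + v_{7} = 0 ; sig = (2; —)
  P={2,8}:  v_{2} + v_{8} = 0 ; sig = (2; —)
  P={3,9}:  v_{3} + v_{9} = 0 ; sig = (2; —)
  P={1,4}:  v_{1} + v_{4} = v_{2} ; sig = (2; 1)
  P={1,6}:  v_{1} + v_{6} = v_{8} ; sig = (2; 1)
  P={2,6}:  v_{2} + v_{6} = v_{7} ; sig = (2; 1)
  P={2,7}:  v_{2} + v_{7} = v_{4} ; sig = (2; 1)
  P={4,5}:  v_{4} + v_{5} = v_{9} ; sig = (2; 1)
  P={4,8}:  v_{4} + v_{8} = v_{7} ; sig = (2; 1)
  P={7,8}:  v_{7} + v_{8} = v_{6} ; sig = (2; 1)
  P={2,5}:  v_{2} + v_{5} = v_{1} + v_{9} ; sig = (2; 1,1)
  P={3,5}:  v_{3} + v_{5} = v_{1} + v_{8} ; sig = (2; 1,1)
  P={5,7}:  v_{5} + v_{7} = v_{8} + v_{9} ; sig = (2; 1,1)
  P={5,6}:  v_{5} + v_{6} = 2·v_{8} + v_{9} ; sig = (2; 1,2)
  P={4,6}:  v_{4} + v_{6} = 2·v_{7} ; sig = (2; 2)
  P={1,8,9}:  v_{1} + v_{8} + v_{9} = v_{5} ; sig = (3; 1)

so the primitive-relation signature multiset is
    (2; —)
    (2; —)
    (2; —)
    (2; 1)
    (2; 1)
    (2; 1)
    (2; 1)
    (2; 1)
    (2; 1)
    (2; 1)
    (2; 1,1)
    (2; 1,1)
    (2; 1,1)
    (2; 1,2)
    (2; 2)
    (3; 1)


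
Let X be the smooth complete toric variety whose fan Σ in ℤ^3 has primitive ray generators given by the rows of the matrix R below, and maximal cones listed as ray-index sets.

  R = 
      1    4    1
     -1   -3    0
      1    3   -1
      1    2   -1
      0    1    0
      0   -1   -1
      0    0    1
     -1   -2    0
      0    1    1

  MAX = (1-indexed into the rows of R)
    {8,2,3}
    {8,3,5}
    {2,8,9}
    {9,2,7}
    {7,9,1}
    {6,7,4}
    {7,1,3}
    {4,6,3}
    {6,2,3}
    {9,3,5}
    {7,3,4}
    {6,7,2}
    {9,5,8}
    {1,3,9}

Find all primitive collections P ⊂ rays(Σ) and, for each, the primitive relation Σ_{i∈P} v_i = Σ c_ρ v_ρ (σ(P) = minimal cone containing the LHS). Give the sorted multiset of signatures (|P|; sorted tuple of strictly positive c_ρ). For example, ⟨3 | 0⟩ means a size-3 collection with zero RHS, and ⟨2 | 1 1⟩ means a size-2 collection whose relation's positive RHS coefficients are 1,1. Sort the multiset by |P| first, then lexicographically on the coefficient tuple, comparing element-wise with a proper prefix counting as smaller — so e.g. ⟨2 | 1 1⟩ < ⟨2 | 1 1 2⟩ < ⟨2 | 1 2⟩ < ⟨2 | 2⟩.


Σ has 20 primitive collections:

  • {6,9}:  v_{6} + v_{9} = 0  so sig = ⟨2 | 0⟩
  • {1,2}:  v_{1} + v_{2} = v_{9}  so sig = ⟨2 | 1⟩
  • {2,4}:  v_{2} + v_{4} = v_{6}  so sig = ⟨2 | 1⟩
  • {2,5}:  v_{2} + v_{5} = v_{8}  so sig = ⟨2 | 1⟩
  • {4,5}:  v_{4} + v_{5} = v_{3}  so sig = ⟨2 | 1⟩
  • {5,7}:  v_{5} + v_{7} = v_{9}  so sig = ⟨2 | 1⟩
  • {1,6}:  v_{1} + v_{6} = v_{3} + v_{7}  so sig = ⟨2 | 1 1⟩
  • {1,8}:  v_{1} + v_{8} = v_{5} + v_{9}  so sig = ⟨2 | 1 1⟩
  • {4,8}:  v_{4} + v_{8} = v_{2} + v_{3}  so sig = ⟨2 | 1 1⟩
  • {4,9}:  v_{4} + v_{9} = v_{3} + v_{7}  so sig = ⟨2 | 1 1⟩
  • {5,6}:  v_{5} + v_{6} = v_{2} + v_{3}  so sig = ⟨2 | 1 1⟩
  • {7,8}:  v_{7} + v_{8} = v_{2} + v_{9}  so sig = ⟨2 | 1 1⟩
  • {1,5}:  v_{1} + v_{5} = v_{3} + 2·v_{9}  so sig = ⟨2 | 1 2⟩
  • {6,8}:  v_{6} + v_{8} = 2·v_{2} + v_{3}  so sig = ⟨2 | 1 2⟩
  • {1,4}:  v_{1} + v_{4} = 2·v_{3} + 2·v_{7}  so sig = ⟨2 | 2 2⟩
  • {2,3,7}:  v_{2} + v_{3} + v_{7} = 0  so sig = ⟨3 | 0⟩
  • {2,3,9}:  v_{2} + v_{3} + v_{9} = v_{5}  so sig = ⟨3 | 1⟩
  • {3,6,7}:  v_{3} + v_{6} + v_{7} = v_{4}  so sig = ⟨3 | 1⟩
  • {3,7,9}:  v_{3} + v_{7} + v_{9} = v_{1}  so sig = ⟨3 | 1⟩
  • {3,8,9}:  v_{3} + v_{8} + v_{9} = 2·v_{5}  so sig = ⟨3 | 2⟩

Sorted signature multiset PRS(X):
{ ⟨2 | 0⟩,  ⟨2 | 1⟩ ×5,  ⟨2 | 1 1⟩ ×6,  ⟨2 | 1 2⟩ ×2,  ⟨2 | 2 2⟩,  ⟨3 | 0⟩,  ⟨3 | 1⟩ ×3,  ⟨3 | 2⟩ }


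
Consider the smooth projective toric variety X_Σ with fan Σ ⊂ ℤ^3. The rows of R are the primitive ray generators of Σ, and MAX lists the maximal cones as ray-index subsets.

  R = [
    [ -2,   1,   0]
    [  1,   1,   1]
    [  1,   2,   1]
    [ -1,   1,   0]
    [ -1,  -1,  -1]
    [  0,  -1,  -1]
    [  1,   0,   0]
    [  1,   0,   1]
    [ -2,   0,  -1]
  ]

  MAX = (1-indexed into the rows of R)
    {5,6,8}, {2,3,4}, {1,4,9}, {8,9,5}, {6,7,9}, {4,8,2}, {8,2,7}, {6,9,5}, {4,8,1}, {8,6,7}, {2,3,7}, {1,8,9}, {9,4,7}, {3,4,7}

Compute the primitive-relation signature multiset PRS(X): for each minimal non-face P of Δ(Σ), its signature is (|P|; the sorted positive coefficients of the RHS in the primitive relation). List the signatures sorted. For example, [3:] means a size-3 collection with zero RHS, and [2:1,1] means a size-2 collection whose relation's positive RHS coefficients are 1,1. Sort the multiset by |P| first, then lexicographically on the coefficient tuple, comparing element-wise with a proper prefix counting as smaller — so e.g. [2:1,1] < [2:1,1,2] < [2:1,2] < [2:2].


Primitive collections (20):

  P = {2,5}:  v_{2} + v_{5} = 0  →  sig = [2:]
  P = {1,6}:  v_{1} + v_{6} = v_{9}  →  sig = [2:1]
  P = {1,7}:  v_{1} + v_{7} = v_{4}  →  sig = [2:1]
  P = {2,6}:  v_{2} + v_{6} = v_{7}  →  sig = [2:1]
  P = {2,9}:  v_{2} + v_{9} = v_{4}  →  sig = [2:1]
  P = {4,5}:  v_{4} + v_{5} = v_{9}  →  sig = [2:1]
  P = {5,7}:  v_{5} + v_{7} = v_{6}  →  sig = [2:1]
  P = {3,5}:  v_{3} + v_{5} = v_{4} + v_{7}  →  sig = [2:1,1]
  P = {4,6}:  v_{4} + v_{6} = v_{7} + v_{9}  →  sig = [2:1,1]
  P = {1,2}:  v_{1} + v_{2} = 2·v_{4} + v_{8}  →  sig = [2:1,2]
  P = {1,3}:  v_{1} + v_{3} = v_{2} + 2·v_{4}  →  sig = [2:1,2]
  P = {1,5}:  v_{1} + v_{5} = v_{8} + 2·v_{9}  →  sig = [2:1,2]
  P = {3,6}:  v_{3} + v_{6} = v_{4} + 2·v_{7}  →  sig = [2:1,2]
  P = {3,9}:  v_{3} + v_{9} = 2·v_{4} + v_{7}  →  sig = [2:1,2]
  P = {3,8}:  v_{3} + v_{8} = 2·v_{2}  →  sig = [2:2]
  P = {7,8,9}:  v_{7} + v_{8} + v_{9} = 0  →  sig = [3:]
  P = {2,4,7}:  v_{2} + v_{4} + v_{7} = v_{3}  →  sig = [3:1]
  P = {4,7,8}:  v_{4} + v_{7} + v_{8} = v_{2}  →  sig = [3:1]
  P = {4,8,9}:  v_{4} + v_{8} + v_{9} = v_{1}  →  sig = [3:1]
  P = {6,8,9}:  v_{6} + v_{8} + v_{9} = v_{5}  →  sig = [3:1]

so the primitive-relation signature multiset is
    |P|=2: 15 collections, coeffs (), (1), (1), (1), (1), (1), (1), (1,1), (1,1), (1,2), (1,2), (1,2), (1,2), (1,2), (2)
    |P|=3: 5 collections, coeffs (), (1), (1), (1), (1)


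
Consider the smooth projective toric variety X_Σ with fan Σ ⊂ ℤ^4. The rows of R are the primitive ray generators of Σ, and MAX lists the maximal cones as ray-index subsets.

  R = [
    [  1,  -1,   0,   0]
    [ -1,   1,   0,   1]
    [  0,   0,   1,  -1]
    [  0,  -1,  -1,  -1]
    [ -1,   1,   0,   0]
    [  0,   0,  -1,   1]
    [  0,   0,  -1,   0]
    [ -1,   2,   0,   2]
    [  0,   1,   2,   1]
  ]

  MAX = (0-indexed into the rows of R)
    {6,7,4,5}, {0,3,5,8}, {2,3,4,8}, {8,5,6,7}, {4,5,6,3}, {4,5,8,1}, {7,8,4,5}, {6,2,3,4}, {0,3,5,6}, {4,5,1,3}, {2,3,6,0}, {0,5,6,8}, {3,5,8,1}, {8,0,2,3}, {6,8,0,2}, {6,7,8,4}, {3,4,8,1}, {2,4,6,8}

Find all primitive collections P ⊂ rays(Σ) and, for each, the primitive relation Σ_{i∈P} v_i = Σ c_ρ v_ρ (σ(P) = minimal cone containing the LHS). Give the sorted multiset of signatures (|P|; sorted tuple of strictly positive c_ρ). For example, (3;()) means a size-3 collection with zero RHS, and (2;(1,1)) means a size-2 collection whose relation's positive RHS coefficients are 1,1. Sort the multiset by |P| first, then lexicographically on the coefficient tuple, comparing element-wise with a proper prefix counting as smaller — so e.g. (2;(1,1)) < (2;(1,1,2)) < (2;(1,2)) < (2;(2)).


Σ has 12 primitive collections:

  • {0,4}:  v_{0} + v_{4} = 0  →  sig = (2;())
  • {2,5}:  v_{2} + v_{5} = 0  →  sig = (2;())
  • {1,6}:  v_{1} + v_{6} = v_{4} + v_{5}  →  sig = (2;(1,1))
  • {3,7}:  v_{3} + v_{7} = v_{4} + v_{5}  →  sig = (2;(1,1))
  • {0,1}:  v_{0} + v_{1} = v_{3} + v_{5} + v_{8}  →  sig = (2;(1,1,1))
  • {0,7}:  v_{0} + v_{7} = v_{5} + v_{6} + v_{8}  →  sig = (2;(1,1,1))
  • {1,2}:  v_{1} + v_{2} = v_{3} + v_{4} + v_{8}  →  sig = (2;(1,1,1))
  • {2,7}:  v_{2} + v_{7} = v_{4} + v_{6} + v_{8}  →  sig = (2;(1,1,1))
  • {1,7}:  v_{1} + v_{7} = 2·v_{4} + 2·v_{5} + v_{8}  →  sig = (2;(1,2,2))
  • {3,6,8}:  v_{3} + v_{6} + v_{8} = 0  →  sig = (3;())
  • {3,4,5,8}:  v_{3} + v_{4} + v_{5} + v_{8} = v_{1}  →  sig = (4;(1))
  • {4,5,6,8}:  v_{4} + v_{5} + v_{6} + v_{8} = v_{7}  →  sig = (4;(1))

Sorted signature multiset PRS(X):
    (2;())
    (2;())
    (2;(1,1))
    (2;(1,1))
    (2;(1,1,1))
    (2;(1,1,1))
    (2;(1,1,1))
    (2;(1,1,1))
    (2;(1,2,2))
    (3;())
    (4;(1))
    (4;(1))


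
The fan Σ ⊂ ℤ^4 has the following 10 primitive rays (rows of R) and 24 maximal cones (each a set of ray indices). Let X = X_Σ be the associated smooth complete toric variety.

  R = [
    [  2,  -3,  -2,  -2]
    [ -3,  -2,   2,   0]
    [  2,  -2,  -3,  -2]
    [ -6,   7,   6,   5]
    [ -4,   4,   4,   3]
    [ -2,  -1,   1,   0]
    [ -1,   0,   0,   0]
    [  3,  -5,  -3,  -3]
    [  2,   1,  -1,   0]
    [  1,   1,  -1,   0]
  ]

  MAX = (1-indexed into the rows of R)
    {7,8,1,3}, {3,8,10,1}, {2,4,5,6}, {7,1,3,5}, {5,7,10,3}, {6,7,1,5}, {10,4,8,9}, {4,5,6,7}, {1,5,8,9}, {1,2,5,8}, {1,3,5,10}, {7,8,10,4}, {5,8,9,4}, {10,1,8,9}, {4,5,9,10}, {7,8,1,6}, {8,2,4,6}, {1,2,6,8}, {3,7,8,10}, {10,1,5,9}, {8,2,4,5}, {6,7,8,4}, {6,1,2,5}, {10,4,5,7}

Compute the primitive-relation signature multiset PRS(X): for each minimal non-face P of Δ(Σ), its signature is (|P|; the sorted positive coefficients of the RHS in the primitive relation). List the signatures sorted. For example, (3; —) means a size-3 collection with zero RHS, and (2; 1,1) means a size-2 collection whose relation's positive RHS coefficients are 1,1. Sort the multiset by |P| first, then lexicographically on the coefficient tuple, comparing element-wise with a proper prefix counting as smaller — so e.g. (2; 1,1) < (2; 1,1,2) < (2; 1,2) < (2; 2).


Δ(Σ) — 10 vertices, 16 min non-faces:

  P = {6,9}:  v_{6} + v_{9} = 0 ; sig = (2; —)
  P = {1,4}:  v_{1} + v_{4} = v_{5} ; sig = (2; 1)
  P = {2,10}:  v_{2} + v_{10} = v_{6} ; sig = (2; 1)
  P = {6,10}:  v_{6} + v_{10} = v_{7} ; sig = (2; 1)
  P = {7,9}:  v_{7} + v_{9} = v_{10} ; sig = (2; 1)
  P = {2,9}:  v_{2} + v_{9} = v_{5} + v_{8} ; sig = (2; 1,1)
  P = {2,3}:  v_{2} + v_{3} = v_{1} + v_{6} + v_{7} ; sig = (2; 1,1,1)
  P = {3,4}:  v_{3} + v_{4} = v_{5} + v_{7} + v_{10} ; sig = (2; 1,1,1)
  P = {3,6}:  v_{3} + v_{6} = v_{1} + 2·v_{7} ; sig = (2; 1,2)
  P = {3,9}:  v_{3} + v_{9} = v_{1} + 2·v_{10} ; sig = (2; 1,2)
  P = {2,7}:  v_{2} + v_{7} = 2·v_{6} ; sig = (2; 2)
  P = {5,8,10}:  v_{5} + v_{8} + v_{10} = 0 ; sig = (3; —)
  P = {1,7,10}:  v_{1} + v_{7} + v_{10} = v_{3} ; sig = (3; 1)
  P = {5,6,8}:  v_{5} + v_{6} + v_{8} = v_{2} ; sig = (3; 1)
  P = {5,7,8}:  v_{5} + v_{7} + v_{8} = v_{6} ; sig = (3; 1)
  P = {3,5,8}:  v_{3} + v_{5} + v_{8} = v_{1} + v_{7} ; sig = (3; 1,1)

so the primitive-relation signature multiset is
{ (2; —),  (2; 1) ×4,  (2; 1,1),  (2; 1,1,1) ×2,  (2; 1,2) ×2,  (2; 2),  (3; —),  (3; 1) ×3,  (3; 1,1) }


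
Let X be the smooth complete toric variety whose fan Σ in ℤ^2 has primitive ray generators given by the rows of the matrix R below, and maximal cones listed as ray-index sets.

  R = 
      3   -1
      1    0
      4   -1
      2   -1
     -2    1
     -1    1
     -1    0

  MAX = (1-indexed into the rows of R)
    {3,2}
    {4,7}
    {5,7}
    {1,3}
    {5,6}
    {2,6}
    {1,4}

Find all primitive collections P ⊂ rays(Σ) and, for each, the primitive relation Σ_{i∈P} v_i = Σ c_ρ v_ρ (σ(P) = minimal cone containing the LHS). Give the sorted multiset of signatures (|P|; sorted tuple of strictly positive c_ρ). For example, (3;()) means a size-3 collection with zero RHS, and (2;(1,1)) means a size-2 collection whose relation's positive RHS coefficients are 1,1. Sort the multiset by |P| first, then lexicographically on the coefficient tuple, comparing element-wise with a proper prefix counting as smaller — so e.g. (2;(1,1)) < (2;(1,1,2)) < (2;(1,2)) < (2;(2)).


The 14 primitive collections of Σ (r=7, n=2):

  {2,7}:  v_{2} + v_{7} = 0  →  sig = (2;())
  {4,5}:  v_{4} + v_{5} = 0  →  sig = (2;())
  {1,2}:  v_{1} + v_{2} = v_{3}  →  sig = (2;(1))
  {1,5}:  v_{1} + v_{5} = v_{2}  →  sig = (2;(1))
  {1,7}:  v_{1} + v_{7} = v_{4}  →  sig = (2;(1))
  {2,4}:  v_{2} + v_{4} = v_{1}  →  sig = (2;(1))
  {2,5}:  v_{2} + v_{5} = v_{6}  →  sig = (2;(1))
  {3,7}:  v_{3} + v_{7} = v_{1}  →  sig = (2;(1))
  {4,6}:  v_{4} + v_{6} = v_{2}  →  sig = (2;(1))
  {6,7}:  v_{6} + v_{7} = v_{5}  →  sig = (2;(1))
  {1,6}:  v_{1} + v_{6} = 2·v_{2}  →  sig = (2;(2))
  {3,4}:  v_{3} + v_{4} = 2·v_{1}  →  sig = (2;(2))
  {3,5}:  v_{3} + v_{5} = 2·v_{2}  →  sig = (2;(2))
  {3,6}:  v_{3} + v_{6} = 3·v_{2}  →  sig = (2;(3))

Hence PRS(X_Σ) =
    (2;())
    (2;())
    (2;(1))
    (2;(1))
    (2;(1))
    (2;(1))
    (2;(1))
    (2;(1))
    (2;(1))
    (2;(1))
    (2;(2))
    (2;(2))
    (2;(2))
    (2;(3))


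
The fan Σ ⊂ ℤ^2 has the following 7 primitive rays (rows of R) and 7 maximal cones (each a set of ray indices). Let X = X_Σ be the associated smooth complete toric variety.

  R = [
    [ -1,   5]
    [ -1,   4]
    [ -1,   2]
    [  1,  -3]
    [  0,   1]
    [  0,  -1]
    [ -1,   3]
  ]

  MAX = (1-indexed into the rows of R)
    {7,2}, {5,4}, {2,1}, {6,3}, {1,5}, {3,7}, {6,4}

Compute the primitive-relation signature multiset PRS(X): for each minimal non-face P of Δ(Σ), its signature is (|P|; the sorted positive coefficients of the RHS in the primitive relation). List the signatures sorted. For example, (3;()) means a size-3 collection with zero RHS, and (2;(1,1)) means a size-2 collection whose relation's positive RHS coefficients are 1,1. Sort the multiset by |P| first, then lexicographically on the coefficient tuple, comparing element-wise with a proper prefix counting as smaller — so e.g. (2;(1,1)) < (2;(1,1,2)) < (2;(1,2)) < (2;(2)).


14 minimal non-faces of Δ(Σ) (on 7 rays):

  • {4,7}:  v_{4} + v_{7} = 0  →  sig = (2;())
  • {5,6}:  v_{5} + v_{6} = 0  →  sig = (2;())
  • {1,6}:  v_{1} + v_{6} = v_{2}  →  sig = (2;(1))
  • {2,4}:  v_{2} + v_{4} = v_{5}  →  sig = (2;(1))
  • {2,5}:  v_{2} + v_{5} = v_{1}  →  sig = (2;(1))
  • {2,6}:  v_{2} + v_{6} = v_{7}  →  sig = (2;(1))
  • {3,4}:  v_{3} + v_{4} = v_{6}  →  sig = (2;(1))
  • {3,5}:  v_{3} + v_{5} = v_{7}  →  sig = (2;(1))
  • {5,7}:  v_{5} + v_{7} = v_{2}  →  sig = (2;(1))
  • {6,7}:  v_{6} + v_{7} = v_{3}  →  sig = (2;(1))
  • {1,3}:  v_{1} + v_{3} = v_{2} + v_{7}  →  sig = (2;(1,1))
  • {1,4}:  v_{1} + v_{4} = 2·v_{5}  →  sig = (2;(2))
  • {1,7}:  v_{1} + v_{7} = 2·v_{2}  →  sig = (2;(2))
  • {2,3}:  v_{2} + v_{3} = 2·v_{7}  →  sig = (2;(2))

so the primitive-relation signature multiset is
{ (2;()) ×2,  (2;(1)) ×8,  (2;(1,1)),  (2;(2)) ×3 }


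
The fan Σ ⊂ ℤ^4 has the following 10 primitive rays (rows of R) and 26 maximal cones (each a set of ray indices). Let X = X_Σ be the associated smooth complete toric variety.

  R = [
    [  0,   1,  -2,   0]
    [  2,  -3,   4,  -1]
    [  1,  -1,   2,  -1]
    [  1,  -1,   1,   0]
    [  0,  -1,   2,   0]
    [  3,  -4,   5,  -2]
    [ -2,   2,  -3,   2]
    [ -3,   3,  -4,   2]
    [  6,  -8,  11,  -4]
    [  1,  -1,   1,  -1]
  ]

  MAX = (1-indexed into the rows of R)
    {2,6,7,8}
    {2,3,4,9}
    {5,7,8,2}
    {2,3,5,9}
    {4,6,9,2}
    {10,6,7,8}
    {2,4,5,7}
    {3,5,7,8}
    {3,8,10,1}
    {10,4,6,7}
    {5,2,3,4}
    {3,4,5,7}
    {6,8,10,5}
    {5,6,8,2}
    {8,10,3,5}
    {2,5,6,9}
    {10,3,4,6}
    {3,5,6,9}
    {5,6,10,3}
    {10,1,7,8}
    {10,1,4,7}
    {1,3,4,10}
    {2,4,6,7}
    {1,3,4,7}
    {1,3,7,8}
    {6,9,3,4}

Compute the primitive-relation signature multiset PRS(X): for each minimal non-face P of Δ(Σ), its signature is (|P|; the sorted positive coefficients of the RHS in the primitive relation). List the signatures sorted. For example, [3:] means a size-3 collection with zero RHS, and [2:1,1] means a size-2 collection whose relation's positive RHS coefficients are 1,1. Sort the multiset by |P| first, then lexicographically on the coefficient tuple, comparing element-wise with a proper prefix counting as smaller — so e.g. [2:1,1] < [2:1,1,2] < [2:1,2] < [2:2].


Σ has 20 primitive collections:

  P = {1,5}:  v_{1} + v_{5} = 0  →  sig = [2:]
  P = {2,10}:  v_{2} + v_{10} = v_{6}  →  sig = [2:1]
  P = {4,8}:  v_{4} + v_{8} = v_{7}  →  sig = [2:1]
  P = {1,2}:  v_{1} + v_{2} = v_{4} + v_{10}  →  sig = [2:1,1]
  P = {8,9}:  v_{8} + v_{9} = v_{5} + v_{6}  →  sig = [2:1,1]
  P = {1,9}:  v_{1} + v_{9} = v_{3} + v_{4} + v_{6} + v_{10}  →  sig = [2:1,1,1,1]
  P = {1,6}:  v_{1} + v_{6} = v_{4} + 2·v_{10}  →  sig = [2:1,2]
  P = {9,10}:  v_{9} + v_{10} = v_{3} + 2·v_{6}  →  sig = [2:1,2]
  P = {7,9}:  v_{7} + v_{9} = 2·v_{2}  →  sig = [2:2]
  P = {3,7,10}:  v_{3} + v_{7} + v_{10} = 0  →  sig = [3:]
  P = {2,3,6}:  v_{2} + v_{3} + v_{6} = v_{9}  →  sig = [3:1]
  P = {2,3,8}:  v_{2} + v_{3} + v_{8} = v_{5}  →  sig = [3:1]
  P = {3,6,7}:  v_{3} + v_{6} + v_{7} = v_{2}  →  sig = [3:1]
  P = {4,5,10}:  v_{4} + v_{5} + v_{10} = v_{2}  →  sig = [3:1]
  P = {2,3,7}:  v_{2} + v_{3} + v_{7} = v_{4} + v_{5}  →  sig = [3:1,1]
  P = {3,6,8}:  v_{3} + v_{6} + v_{8} = v_{5} + v_{10}  →  sig = [3:1,1]
  P = {5,7,10}:  v_{5} + v_{7} + v_{10} = v_{2} + v_{8}  →  sig = [3:1,1]
  P = {5,6,7}:  v_{5} + v_{6} + v_{7} = 2·v_{2} + v_{8}  →  sig = [3:1,2]
  P = {4,5,9}:  v_{4} + v_{5} + v_{9} = 3·v_{2} + v_{3}  →  sig = [3:1,3]
  P = {4,5,6}:  v_{4} + v_{5} + v_{6} = 2·v_{2}  →  sig = [3:2]

so the primitive-relation signature multiset is
    [2:]
    [2:1]
    [2:1]
    [2:1,1]
    [2:1,1]
    [2:1,1,1,1]
    [2:1,2]
    [2:1,2]
    [2:2]
    [3:]
    [3:1]
    [3:1]
    [3:1]
    [3:1]
    [3:1,1]
    [3:1,1]
    [3:1,1]
    [3:1,2]
    [3:1,3]
    [3:2]


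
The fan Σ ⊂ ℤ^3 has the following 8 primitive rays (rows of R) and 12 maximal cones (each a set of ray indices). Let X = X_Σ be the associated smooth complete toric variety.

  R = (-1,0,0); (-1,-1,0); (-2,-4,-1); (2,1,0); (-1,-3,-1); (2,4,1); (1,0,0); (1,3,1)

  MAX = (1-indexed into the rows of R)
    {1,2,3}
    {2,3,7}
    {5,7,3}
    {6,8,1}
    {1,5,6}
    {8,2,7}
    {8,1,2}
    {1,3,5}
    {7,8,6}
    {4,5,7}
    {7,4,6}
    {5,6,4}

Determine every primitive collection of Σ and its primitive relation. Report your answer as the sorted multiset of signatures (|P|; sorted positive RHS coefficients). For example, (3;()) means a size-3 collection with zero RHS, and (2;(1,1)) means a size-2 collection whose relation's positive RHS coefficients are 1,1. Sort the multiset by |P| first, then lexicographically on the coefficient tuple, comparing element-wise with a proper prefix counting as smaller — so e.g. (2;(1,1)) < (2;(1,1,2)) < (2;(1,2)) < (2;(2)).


11 minimal non-faces of Δ(Σ) (on 8 rays):

  • {1,7}:  v_{1} + v_{7} = 0  ⟹  sig = (2;())
  • {3,6}:  v_{3} + v_{6} = 0  ⟹  sig = (2;())
  • {5,8}:  v_{5} + v_{8} = 0  ⟹  sig = (2;())
  • {2,4}:  v_{2} + v_{4} = v_{7}  ⟹  sig = (2;(1))
  • {2,5}:  v_{2} + v_{5} = v_{3}  ⟹  sig = (2;(1))
  • {2,6}:  v_{2} + v_{6} = v_{8}  ⟹  sig = (2;(1))
  • {3,8}:  v_{3} + v_{8} = v_{2}  ⟹  sig = (2;(1))
  • {1,4}:  v_{1} + v_{4} = v_{5} + v_{6}  ⟹  sig = (2;(1,1))
  • {3,4}:  v_{3} + v_{4} = v_{5} + v_{7}  ⟹  sig = (2;(1,1))
  • {4,8}:  v_{4} + v_{8} = v_{6} + v_{7}  ⟹  sig = (2;(1,1))
  • {5,6,7}:  v_{5} + v_{6} + v_{7} = v_{4}  ⟹  sig = (3;(1))

Signatures (|P|; sorted positive RHS coefficients), sorted:
    |P|=2: 10 collections, coeffs (), (), (), (1), (1), (1), (1), (1,1), (1,1), (1,1)
    |P|=3: 1 collection, coeffs (1)


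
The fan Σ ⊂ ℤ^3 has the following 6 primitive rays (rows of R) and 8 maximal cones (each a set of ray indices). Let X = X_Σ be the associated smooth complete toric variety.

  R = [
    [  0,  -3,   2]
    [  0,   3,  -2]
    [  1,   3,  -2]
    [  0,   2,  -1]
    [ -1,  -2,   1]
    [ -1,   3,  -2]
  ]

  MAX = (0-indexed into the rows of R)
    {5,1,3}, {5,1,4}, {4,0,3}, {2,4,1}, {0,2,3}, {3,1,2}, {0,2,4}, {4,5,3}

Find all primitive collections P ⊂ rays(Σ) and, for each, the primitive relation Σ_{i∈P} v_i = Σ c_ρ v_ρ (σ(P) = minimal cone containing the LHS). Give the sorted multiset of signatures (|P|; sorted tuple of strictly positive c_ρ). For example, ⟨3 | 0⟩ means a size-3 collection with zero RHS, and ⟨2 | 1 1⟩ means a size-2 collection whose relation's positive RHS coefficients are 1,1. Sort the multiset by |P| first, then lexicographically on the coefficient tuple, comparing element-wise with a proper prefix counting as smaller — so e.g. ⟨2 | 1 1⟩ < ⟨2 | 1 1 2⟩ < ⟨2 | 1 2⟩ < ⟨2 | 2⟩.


Minimal non-faces — 5 found among 6 rays, 8 max cones:

  P={0,1}:  v_{0} + v_{1} = 0  ⟹  sig = ⟨2 | 0⟩
  P={0,5}:  v_{0} + v_{5} = v_{3} + v_{4}  ⟹  sig = ⟨2 | 1 1⟩
  P={2,5}:  v_{2} + v_{5} = 2·v_{1}  ⟹  sig = ⟨2 | 2⟩
  P={1,3,4}:  v_{1} + v_{3} + v_{4} = v_{5}  ⟹  sig = ⟨3 | 1⟩
  P={2,3,4}:  v_{2} + v_{3} + v_{4} = v_{1}  ⟹  sig = ⟨3 | 1⟩

Sorted signature multiset PRS(X):
[⟨2 | 0⟩, ⟨2 | 1 1⟩, ⟨2 | 2⟩, ⟨3 | 1⟩, ⟨3 | 1⟩]


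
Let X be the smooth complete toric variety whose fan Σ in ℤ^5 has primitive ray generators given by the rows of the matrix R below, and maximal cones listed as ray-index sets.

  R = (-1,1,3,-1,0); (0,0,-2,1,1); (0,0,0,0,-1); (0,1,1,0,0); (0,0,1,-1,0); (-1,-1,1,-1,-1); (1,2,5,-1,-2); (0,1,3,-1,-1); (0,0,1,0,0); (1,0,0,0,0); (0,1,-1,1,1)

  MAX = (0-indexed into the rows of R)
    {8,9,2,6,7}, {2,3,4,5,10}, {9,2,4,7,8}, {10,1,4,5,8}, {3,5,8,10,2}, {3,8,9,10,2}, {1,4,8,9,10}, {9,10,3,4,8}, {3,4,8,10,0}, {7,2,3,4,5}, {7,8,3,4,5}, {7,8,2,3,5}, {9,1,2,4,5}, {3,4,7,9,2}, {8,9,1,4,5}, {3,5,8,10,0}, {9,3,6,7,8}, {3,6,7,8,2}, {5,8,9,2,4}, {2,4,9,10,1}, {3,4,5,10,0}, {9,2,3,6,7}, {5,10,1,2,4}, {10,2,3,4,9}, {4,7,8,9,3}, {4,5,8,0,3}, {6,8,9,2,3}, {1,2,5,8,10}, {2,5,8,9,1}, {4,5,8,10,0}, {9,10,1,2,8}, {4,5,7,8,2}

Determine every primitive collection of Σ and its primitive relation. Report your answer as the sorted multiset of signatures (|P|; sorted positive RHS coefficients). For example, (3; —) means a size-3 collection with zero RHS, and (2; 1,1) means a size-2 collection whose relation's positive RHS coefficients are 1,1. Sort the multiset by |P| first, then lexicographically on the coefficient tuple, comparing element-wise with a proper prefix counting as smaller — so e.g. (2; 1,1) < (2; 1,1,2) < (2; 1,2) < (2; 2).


The 20 primitive collections of Σ (r=11, n=5):

  P={1,3}:  v_{1} + v_{3} = v_{10}  ⟹  sig = (2; 1)
  P={1,7}:  v_{1} + v_{7} = v_{3}  ⟹  sig = (2; 1)
  P={0,9}:  v_{0} + v_{9} = v_{3} + v_{4} + v_{8}  ⟹  sig = (2; 1,1,1)
  P={0,1}:  v_{0} + v_{1} = v_{4} + v_{5} + v_{8} + 2·v_{10}  ⟹  sig = (2; 1,1,1,2)
  P={1,6}:  v_{1} + v_{6} = v_{2} + 2·v_{3} + v_{8} + v_{9}  ⟹  sig = (2; 1,1,1,2)
  P={0,7}:  v_{0} + v_{7} = 3·v_{3} + v_{4} + v_{5} + v_{8}  ⟹  sig = (2; 1,1,1,3)
  P={6,10}:  v_{6} + v_{10} = v_{2} + 3·v_{3} + v_{8} + v_{9}  ⟹  sig = (2; 1,1,1,3)
  P={0,6}:  v_{0} + v_{6} = v_{3} + 2·v_{7} + v_{8}  ⟹  sig = (2; 1,1,2)
  P={5,6}:  v_{5} + v_{6} = 2·v_{2} + v_{4} + v_{7} + 2·v_{8}  ⟹  sig = (2; 1,1,2,2)
  P={0,2}:  v_{0} + v_{2} = 2·v_{3} + v_{5}  ⟹  sig = (2; 1,2)
  P={4,6}:  v_{4} + v_{6} = 2·v_{7} + v_{9}  ⟹  sig = (2; 1,2)
  P={7,10}:  v_{7} + v_{10} = 2·v_{3}  ⟹  sig = (2; 2)
  P={5,9,10}:  v_{5} + v_{9} + v_{10} = 0  ⟹  sig = (3; —)
  P={3,5,9}:  v_{3} + v_{5} + v_{9} = v_{2} + v_{4} + v_{8}  ⟹  sig = (3; 1,1,1)
  P={5,7,9}:  v_{5} + v_{7} + v_{9} = 2·v_{2} + 2·v_{4} + 2·v_{8}  ⟹  sig = (3; 2,2,2)
  P={1,2,4,8}:  v_{1} + v_{2} + v_{4} + v_{8} = 0  ⟹  sig = (4; —)
  P={2,3,4,8}:  v_{2} + v_{3} + v_{4} + v_{8} = v_{7}  ⟹  sig = (4; 1)
  P={2,4,8,10}:  v_{2} + v_{4} + v_{8} + v_{10} = v_{3}  ⟹  sig = (4; 1)
  P={2,3,7,8,9}:  v_{2} + v_{3} + v_{7} + v_{8} + v_{9} = v_{6}  ⟹  sig = (5; 1)
  P={3,4,5,8,10}:  v_{3} + v_{4} + v_{5} + v_{8} + v_{10} = v_{0}  ⟹  sig = (5; 1)

Sorted signature multiset PRS(X):
{ (2; 1) ×2,  (2; 1,1,1),  (2; 1,1,1,2) ×2,  (2; 1,1,1,3) ×2,  (2; 1,1,2),  (2; 1,1,2,2),  (2; 1,2) ×2,  (2; 2),  (3; —),  (3; 1,1,1),  (3; 2,2,2),  (4; —),  (4; 1) ×2,  (5; 1) ×2 }


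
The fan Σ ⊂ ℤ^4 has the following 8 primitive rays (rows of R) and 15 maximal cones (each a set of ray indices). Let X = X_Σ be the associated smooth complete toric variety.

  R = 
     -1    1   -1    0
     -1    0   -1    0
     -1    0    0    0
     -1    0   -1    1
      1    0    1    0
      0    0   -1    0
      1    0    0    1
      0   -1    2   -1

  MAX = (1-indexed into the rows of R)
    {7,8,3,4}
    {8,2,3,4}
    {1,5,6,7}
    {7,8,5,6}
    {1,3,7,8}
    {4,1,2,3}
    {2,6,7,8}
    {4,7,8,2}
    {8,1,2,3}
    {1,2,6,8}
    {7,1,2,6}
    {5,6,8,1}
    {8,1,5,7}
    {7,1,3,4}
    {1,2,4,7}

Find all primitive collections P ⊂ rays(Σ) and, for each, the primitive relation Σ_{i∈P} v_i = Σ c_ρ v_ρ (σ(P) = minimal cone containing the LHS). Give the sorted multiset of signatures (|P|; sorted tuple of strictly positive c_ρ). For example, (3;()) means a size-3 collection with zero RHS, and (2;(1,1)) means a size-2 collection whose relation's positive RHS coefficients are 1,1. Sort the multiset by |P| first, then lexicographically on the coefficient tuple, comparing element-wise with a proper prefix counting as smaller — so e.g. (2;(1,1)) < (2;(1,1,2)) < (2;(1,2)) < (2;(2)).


|primitive collections| = 9. Relations:

  P={2,5}:  v_{2} + v_{5} = 0  so sig = (2;())
  P={3,6}:  v_{3} + v_{6} = v_{2}  so sig = (2;(1))
  P={4,5}:  v_{4} + v_{5} = v_{3} + v_{7}  so sig = (2;(1,1))
  P={3,5}:  v_{3} + v_{5} = v_{1} + v_{7} + v_{8}  so sig = (2;(1,1,1))
  P={4,6}:  v_{4} + v_{6} = 2·v_{2} + v_{7}  so sig = (2;(1,2))
  P={2,3,7}:  v_{2} + v_{3} + v_{7} = v_{4}  so sig = (3;(1))
  P={1,4,8}:  v_{1} + v_{4} + v_{8} = 2·v_{3}  so sig = (3;(2))
  P={1,6,7,8}:  v_{1} + v_{6} + v_{7} + v_{8} = 0  so sig = (4;())
  P={1,2,7,8}:  v_{1} + v_{2} + v_{7} + v_{8} = v_{3}  so sig = (4;(1))

Sorted signature multiset PRS(X):
    (2;())
    (2;(1))
    (2;(1,1))
    (2;(1,1,1))
    (2;(1,2))
    (3;(1))
    (3;(2))
    (4;())
    (4;(1))
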